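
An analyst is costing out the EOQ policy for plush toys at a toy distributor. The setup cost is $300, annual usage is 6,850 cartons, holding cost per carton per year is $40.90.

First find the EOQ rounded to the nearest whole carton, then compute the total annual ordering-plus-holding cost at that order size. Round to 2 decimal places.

$12,965.30

EOQ = √(2DS/H) = √(2 × 6,850 × 300 / 40.9)
    = √(100,489.00) ≈ 317.00 → Q = 317 cartons
Orders/yr = 6,850/317 = 21.609; ordering cost = 21.609 × $300 = $6,482.65
Average inventory = 317/2 = 158.5; holding cost = 158.5 × $40.9 = $6,482.65
Total = $6,482.65 + $6,482.65 = $12,965.30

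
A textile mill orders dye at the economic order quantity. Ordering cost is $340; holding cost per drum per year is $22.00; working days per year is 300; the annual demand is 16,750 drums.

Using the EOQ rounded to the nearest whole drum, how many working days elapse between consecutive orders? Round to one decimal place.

12.9 days

Optimal lot size Q* = (2 × 16,750 × $340 / $22)^½ ≈ 719.53 → Q = 720 drums
T = Q/D × 300 days = 720/16,750 × 300 = 12.896 days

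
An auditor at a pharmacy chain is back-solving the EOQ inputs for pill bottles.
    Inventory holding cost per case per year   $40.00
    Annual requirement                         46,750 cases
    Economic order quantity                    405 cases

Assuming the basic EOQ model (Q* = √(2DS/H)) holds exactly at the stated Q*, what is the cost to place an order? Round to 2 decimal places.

From Q* = √(2DS/H) ⇒ Q*² = 2DS/H.
S = Q²H / (2D) = 405² × 40 / (2 × 46,750) = 70.1711

$70.17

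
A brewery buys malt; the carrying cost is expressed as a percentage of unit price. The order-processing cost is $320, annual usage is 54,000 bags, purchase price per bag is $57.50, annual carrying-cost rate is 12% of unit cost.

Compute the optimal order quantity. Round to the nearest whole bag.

H = i·C = 0.12 × $57.5 = $6.9000 per bag-year
2DS/H = 2·54,000·320/6.9 = 5,008,695.65
EOQ = √5,008,695.65 ≈ 2,238.01

2,238 bags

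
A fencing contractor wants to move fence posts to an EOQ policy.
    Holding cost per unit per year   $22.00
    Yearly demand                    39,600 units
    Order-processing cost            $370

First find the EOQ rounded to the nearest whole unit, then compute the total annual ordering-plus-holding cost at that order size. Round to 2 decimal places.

$25,390.71

Q* = √(2·D·S / H) = √(2·39,600·370 / 22) = √1,332,000.0 ≈ 1,154.12 → Q = 1,154 units
Ordering: D/Q × S = 39,600/1,154 × $370 = $12,696.71
Holding:  Q/2 × H = 1,154/2 × $22 = $12,694.00
Total = $12,696.71 + $12,694.00 = $25,390.71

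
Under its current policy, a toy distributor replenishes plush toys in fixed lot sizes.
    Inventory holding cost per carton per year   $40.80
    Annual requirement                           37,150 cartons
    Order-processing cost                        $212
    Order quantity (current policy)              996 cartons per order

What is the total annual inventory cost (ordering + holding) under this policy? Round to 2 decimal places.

$28,225.83

Ordering: D/Q × S = 37,150/996 × $212 = $7,907.43
Holding:  Q/2 × H = 996/2 × $40.8 = $20,318.40
Total = $7,907.43 + $20,318.40 = $28,225.83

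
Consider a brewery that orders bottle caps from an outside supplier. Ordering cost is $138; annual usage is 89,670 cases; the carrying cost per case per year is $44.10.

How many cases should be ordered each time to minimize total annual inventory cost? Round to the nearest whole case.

749 cases

Q* = √(2·D·S / H) = √(2·89,670·138 / 44.1) = √561,200.0 ≈ 749.13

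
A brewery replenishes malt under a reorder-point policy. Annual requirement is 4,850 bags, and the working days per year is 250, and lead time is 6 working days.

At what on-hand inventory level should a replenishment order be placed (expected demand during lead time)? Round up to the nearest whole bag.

117 bags

Daily demand d = 4,850 / 250 = 19.400 bags/day
Demand during lead time = 19.400 × 6 = 116.40
Reorder point = 116.40 → round up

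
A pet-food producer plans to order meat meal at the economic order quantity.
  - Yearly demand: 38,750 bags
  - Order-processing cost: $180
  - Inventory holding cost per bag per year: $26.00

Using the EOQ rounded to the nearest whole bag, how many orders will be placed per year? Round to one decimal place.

2DS/H = 2·38,750·180/26 = 536,538.46
EOQ = √536,538.46 ≈ 732.49 → Q = 732
N = D/Q = 38,750/732 ≈ 52.937 orders/yr

52.9 orders per year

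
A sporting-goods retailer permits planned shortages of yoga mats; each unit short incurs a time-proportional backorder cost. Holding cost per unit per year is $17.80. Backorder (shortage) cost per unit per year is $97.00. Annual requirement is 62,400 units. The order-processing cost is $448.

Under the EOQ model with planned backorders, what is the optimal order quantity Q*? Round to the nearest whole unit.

1,928 units

Q* = √(2DS/H) · √((H + b)/b)
   = √(2 × 62,400 × 448 / 17.8) · √((17.8 + 97) / 97)
   = 1,772.296 × 1.0879 ≈ 1,928.06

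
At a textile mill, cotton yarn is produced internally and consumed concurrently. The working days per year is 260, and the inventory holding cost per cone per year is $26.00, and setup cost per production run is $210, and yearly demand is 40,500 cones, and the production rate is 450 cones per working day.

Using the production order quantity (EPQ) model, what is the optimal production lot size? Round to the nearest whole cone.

1,000 cones

d = 40,500/260 = 155.7692 cones/day;  effective holding cost H(1 − d/p) = 26·(1 − 155.7692/450) = 17.00000
Q* = √(2DS / H_eff) = √(2·40,500·210 / 17.00000) ≈ 1,000.29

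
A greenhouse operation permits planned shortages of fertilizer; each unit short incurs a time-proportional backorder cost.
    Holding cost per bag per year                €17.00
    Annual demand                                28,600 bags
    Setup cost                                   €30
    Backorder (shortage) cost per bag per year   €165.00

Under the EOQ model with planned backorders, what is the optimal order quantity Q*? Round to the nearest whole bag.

Q* = √(2DS/H) · √((H + b)/b)
   = √(2 × 28,600 × 30 / 17) · √((17 + 165) / 165)
   = 317.712 × 1.0503 ≈ 333.68

334 bags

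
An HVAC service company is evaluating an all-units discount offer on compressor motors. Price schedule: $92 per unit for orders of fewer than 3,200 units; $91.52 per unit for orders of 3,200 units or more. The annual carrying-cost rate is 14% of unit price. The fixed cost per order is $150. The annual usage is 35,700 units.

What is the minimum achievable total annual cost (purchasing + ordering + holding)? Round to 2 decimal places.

H₁ = 14%×$92 = $12.8800;  H₂ = 14%×$91.52 = $12.8128
EOQ₁ = √(2×35,700×150/12.8800) = 911.88  (< 3,200, feasible at tier 1)
EOQ₂ = √(2×35,700×150/12.8128) = 914.27  (< 3,200 → use Q = 3,200 at tier-2 price)
TC(tier 1 (EOQ₁), Q≈911.9) = $3,296,144.99
TC(tier 2, Q≈3,200.0) = $3,289,437.92
Minimum at tier 2: $3,289,437.92

$3,289,437.92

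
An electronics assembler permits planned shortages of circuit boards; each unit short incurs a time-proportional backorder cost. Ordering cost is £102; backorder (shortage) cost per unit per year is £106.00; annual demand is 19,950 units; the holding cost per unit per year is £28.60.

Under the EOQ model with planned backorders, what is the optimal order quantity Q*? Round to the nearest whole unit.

425 units

Q* = √(2DS/H) · √((H + b)/b)
   = √(2 × 19,950 × 102 / 28.6) · √((28.6 + 106) / 106)
   = 377.228 × 1.1269 ≈ 425.08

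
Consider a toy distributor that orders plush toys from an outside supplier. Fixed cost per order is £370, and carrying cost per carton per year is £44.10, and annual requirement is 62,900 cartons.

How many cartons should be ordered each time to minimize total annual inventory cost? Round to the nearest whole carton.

Optimal lot size Q* = (2 × 62,900 × £370 / £44.1)^½ ≈ 1,027.36

1,027 cartons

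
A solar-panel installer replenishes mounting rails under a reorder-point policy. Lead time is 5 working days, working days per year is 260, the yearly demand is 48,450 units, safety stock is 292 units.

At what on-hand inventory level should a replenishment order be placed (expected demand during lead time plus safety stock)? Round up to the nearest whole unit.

1,224 units

Daily demand d = 48,450 / 260 = 186.346 units/day
Demand during lead time = 186.346 × 5 = 931.73
Reorder point = 931.73 + 292 = 1,223.73 → round up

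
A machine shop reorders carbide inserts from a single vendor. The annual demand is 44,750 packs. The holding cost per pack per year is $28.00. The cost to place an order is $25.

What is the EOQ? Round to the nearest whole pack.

Optimal lot size Q* = (2 × 44,750 × $25 / $28)^½ ≈ 282.68

283 packs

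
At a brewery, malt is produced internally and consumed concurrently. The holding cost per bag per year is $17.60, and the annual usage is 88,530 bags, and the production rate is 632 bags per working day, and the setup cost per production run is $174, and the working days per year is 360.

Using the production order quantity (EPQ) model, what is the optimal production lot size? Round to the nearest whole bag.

d = 88,530/360 = 245.9167 bags/day;  effective holding cost H(1 − d/p) = 17.6·(1 − 245.9167/632) = 10.75169
Q* = √(2DS / H_eff) = √(2·88,530·174 / 10.75169) ≈ 1,692.76

1,693 bags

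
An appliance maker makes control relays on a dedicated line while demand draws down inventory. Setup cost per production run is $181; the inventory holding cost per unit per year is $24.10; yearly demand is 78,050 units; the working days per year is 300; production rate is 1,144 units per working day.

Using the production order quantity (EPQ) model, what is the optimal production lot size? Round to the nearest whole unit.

Daily demand d = 78,050/300 = 260.167; p = 1144; 1 − d/p = 0.77258
EPQ = √(2DS / (H(1 − d/p)))
    = √(2 × 78,050 × 181 / (24.1 × 0.77258)) ≈ 1,231.86

1,232 units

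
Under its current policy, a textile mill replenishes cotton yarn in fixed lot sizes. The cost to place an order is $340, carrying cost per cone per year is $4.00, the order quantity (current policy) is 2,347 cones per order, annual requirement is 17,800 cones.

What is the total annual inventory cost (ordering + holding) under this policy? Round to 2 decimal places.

$7,272.61

Annual ordering cost = (D/Q)·S = (17,800/2,347) × 340 = $2,578.61
Annual holding cost  = (Q/2)·H = (2,347/2) × 4 = $4,694.00
Total = $2,578.61 + $4,694.00 = $7,272.61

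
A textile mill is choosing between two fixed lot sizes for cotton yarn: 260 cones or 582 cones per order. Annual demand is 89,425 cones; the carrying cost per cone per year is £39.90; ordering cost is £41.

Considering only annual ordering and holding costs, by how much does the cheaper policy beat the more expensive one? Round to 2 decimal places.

£1,378.04

For each Q, cost = (D/Q)·S + (Q/2)·H.
TC(260) = (89,425/260)×41 + (260/2)×39.9 = £19,288.63
TC(582) = (89,425/582)×41 + (582/2)×39.9 = £17,910.60
Lots of 582 are cheaper by £1,378.04.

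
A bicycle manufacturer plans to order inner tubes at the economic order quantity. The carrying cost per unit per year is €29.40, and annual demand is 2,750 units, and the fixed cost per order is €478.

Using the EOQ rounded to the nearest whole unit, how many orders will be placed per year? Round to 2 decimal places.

9.20 orders per year

EOQ = √(2DS/H) = √(2 × 2,750 × 478 / 29.4)
    = √(89,421.77) ≈ 299.03 → Q = 299
N = D/Q = 2,750/299 ≈ 9.197 orders/yr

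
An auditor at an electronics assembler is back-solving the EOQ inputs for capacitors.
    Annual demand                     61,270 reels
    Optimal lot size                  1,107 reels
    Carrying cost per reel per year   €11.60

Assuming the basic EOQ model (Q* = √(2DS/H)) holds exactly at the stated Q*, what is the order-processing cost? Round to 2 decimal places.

€116.00

From Q* = √(2DS/H) ⇒ Q*² = 2DS/H.
S = Q²H / (2D) = 1,107² × 11.6 / (2 × 61,270) = 116.0046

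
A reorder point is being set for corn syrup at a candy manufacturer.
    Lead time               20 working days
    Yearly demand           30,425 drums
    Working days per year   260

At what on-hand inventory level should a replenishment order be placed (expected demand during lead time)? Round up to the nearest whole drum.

2,341 drums

Daily demand d = 30,425 / 260 = 117.019 drums/day
Demand during lead time = 117.019 × 20 = 2,340.38
Reorder point = 2,340.38 → round up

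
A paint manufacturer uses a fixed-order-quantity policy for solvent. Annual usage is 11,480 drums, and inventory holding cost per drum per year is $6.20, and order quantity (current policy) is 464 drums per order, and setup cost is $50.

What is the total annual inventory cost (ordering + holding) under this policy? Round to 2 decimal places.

$2,675.47

Ordering: D/Q × S = 11,480/464 × $50 = $1,237.07
Holding:  Q/2 × H = 464/2 × $6.2 = $1,438.40
Total = $1,237.07 + $1,438.40 = $2,675.47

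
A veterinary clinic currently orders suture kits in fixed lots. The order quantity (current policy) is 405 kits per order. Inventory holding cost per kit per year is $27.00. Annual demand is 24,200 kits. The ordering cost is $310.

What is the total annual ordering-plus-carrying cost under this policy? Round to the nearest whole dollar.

Orders/yr = 24,200/405 = 59.753; ordering cost = 59.753 × $310 = $18,523.46
Average inventory = 405/2 = 202.5; holding cost = 202.5 × $27 = $5,467.50
Total = $18,523.46 + $5,467.50 = $23,990.96

$23,991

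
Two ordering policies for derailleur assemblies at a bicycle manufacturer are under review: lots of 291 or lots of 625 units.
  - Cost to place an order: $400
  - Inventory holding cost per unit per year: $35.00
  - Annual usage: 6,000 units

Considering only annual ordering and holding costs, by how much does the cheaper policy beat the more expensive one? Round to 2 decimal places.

$1,437.58

For each Q, cost = (D/Q)·S + (Q/2)·H.
TC(291) = (6,000/291)×400 + (291/2)×35 = $13,339.92
TC(625) = (6,000/625)×400 + (625/2)×35 = $14,777.50
Lots of 291 are cheaper by $1,437.58.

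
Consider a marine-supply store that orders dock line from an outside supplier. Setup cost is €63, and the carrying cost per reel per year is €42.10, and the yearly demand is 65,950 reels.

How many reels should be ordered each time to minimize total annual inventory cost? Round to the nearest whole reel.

444 reels

Q* = √(2·D·S / H) = √(2·65,950·63 / 42.1) = √197,380.0 ≈ 444.27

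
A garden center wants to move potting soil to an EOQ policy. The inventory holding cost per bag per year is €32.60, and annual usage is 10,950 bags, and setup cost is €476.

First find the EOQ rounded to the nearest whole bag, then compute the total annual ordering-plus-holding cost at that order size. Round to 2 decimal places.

€18,434.63

Q* = √(2·D·S / H) = √(2·10,950·476 / 32.6) = √319,766.9 ≈ 565.48 → Q = 565 bags
Ordering: D/Q × S = 10,950/565 × €476 = €9,225.13
Holding:  Q/2 × H = 565/2 × €32.6 = €9,209.50
Total = €9,225.13 + €9,209.50 = €18,434.63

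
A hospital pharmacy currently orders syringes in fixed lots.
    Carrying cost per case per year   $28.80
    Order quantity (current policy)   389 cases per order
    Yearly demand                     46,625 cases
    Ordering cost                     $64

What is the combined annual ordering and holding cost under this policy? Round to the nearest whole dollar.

Annual ordering cost = (D/Q)·S = (46,625/389) × 64 = $7,670.95
Annual holding cost  = (Q/2)·H = (389/2) × 28.8 = $5,601.60
Total = $7,670.95 + $5,601.60 = $13,272.55

$13,273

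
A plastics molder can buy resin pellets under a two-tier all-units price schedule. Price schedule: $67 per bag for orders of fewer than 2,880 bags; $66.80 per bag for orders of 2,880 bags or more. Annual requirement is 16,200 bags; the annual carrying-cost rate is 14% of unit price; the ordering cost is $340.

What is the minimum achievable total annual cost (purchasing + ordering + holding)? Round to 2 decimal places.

$1,095,565.14

H₁ = 14%×$67 = $9.3800;  H₂ = 14%×$66.80 = $9.3520
EOQ₁ = √(2×16,200×340/9.3800) = 1,083.70  (< 2,880, feasible at tier 1)
EOQ₂ = √(2×16,200×340/9.3520) = 1,085.32  (< 2,880 → use Q = 2,880 at tier-2 price)
TC(tier 1 (EOQ₁), Q≈1,083.7) = $1,095,565.14
TC(tier 2, Q≈2,880.0) = $1,097,539.38
Minimum at tier 1 (EOQ₁): $1,095,565.14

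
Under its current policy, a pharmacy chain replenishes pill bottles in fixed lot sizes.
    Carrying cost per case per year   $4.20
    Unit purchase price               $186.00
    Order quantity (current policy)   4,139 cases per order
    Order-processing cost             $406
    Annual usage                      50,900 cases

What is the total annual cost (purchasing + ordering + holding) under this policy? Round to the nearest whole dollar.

$9,481,085

Orders/yr = 50,900/4,139 = 12.298; ordering cost = 12.298 × $406 = $4,992.85
Average inventory = 4,139/2 = 2069.5; holding cost = 2069.5 × $4.2 = $8,691.90
Purchase cost = D·C = 50,900 × 186 = $9,467,400.00
Total = $4,992.85 + $8,691.90 + $9,467,400.00 = $9,481,084.75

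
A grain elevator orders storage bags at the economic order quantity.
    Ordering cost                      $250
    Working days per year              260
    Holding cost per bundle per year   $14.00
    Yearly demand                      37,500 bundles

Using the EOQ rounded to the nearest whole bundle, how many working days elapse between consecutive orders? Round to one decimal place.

8.0 days

Optimal lot size Q* = (2 × 37,500 × $250 / $14)^½ ≈ 1,157.28 → Q = 1,157 bundles
T = Q/D × 260 days = 1,157/37,500 × 260 = 8.022 days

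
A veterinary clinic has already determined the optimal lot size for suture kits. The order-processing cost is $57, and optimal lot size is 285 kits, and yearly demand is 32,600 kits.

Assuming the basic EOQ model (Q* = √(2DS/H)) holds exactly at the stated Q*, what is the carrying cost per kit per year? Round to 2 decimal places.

$45.75

EOQ relation: Q² = 2DS/H, so rearrange for the unknown.
H = 2DS / Q² = 2 × 32,600 × 57 / 285² = 45.7544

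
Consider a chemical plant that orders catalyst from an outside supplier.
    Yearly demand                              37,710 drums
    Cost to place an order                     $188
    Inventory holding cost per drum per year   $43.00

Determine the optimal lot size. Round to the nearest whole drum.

574 drums

Optimal lot size Q* = (2 × 37,710 × $188 / $43)^½ ≈ 574.23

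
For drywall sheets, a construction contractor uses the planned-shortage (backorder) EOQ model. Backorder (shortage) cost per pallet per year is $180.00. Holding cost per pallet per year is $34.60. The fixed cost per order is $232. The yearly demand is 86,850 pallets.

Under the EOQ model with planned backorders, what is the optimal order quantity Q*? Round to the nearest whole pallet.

Q* = √(2DS/H) · √((H + b)/b)
   = √(2 × 86,850 × 232 / 34.6) · √((34.6 + 180) / 180)
   = 1,079.210 × 1.0919 ≈ 1,178.38

1,178 pallets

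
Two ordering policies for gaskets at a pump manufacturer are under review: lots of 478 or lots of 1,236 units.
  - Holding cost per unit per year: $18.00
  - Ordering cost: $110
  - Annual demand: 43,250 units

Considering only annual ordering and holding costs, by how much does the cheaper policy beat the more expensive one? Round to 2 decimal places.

$718.18

TC(Q) = (D/Q)S + (Q/2)H
TC(478) = (43,250/478)×110 + (478/2)×18 = $14,254.93
TC(1,236) = (43,250/1,236)×110 + (1,236/2)×18 = $14,973.11
Cheaper: Q = 478.  Difference = $718.18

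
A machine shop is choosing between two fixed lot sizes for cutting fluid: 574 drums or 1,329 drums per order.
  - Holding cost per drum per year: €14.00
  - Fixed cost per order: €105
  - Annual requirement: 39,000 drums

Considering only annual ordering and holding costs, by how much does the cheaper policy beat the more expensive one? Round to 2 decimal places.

Annual cost at Q: ordering D·S/Q plus holding Q·H/2.
TC(574) = (39,000/574)×105 + (574/2)×14 = €11,152.15
TC(1,329) = (39,000/1,329)×105 + (1,329/2)×14 = €12,384.26
|ΔTC| = |€11,152.15 − €12,384.26| = €1,232.12

€1,232.12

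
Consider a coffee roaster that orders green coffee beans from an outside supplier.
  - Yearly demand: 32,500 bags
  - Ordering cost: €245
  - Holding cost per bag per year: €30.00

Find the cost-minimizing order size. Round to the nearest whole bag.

2DS/H = 2·32,500·245/30 = 530,833.33
EOQ = √530,833.33 ≈ 728.58

729 bags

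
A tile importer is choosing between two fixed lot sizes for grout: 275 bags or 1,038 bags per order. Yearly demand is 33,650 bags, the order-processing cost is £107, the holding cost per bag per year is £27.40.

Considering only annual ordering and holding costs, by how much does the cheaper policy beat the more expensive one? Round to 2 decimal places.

For each Q, cost = (D/Q)·S + (Q/2)·H.
TC(275) = (33,650/275)×107 + (275/2)×27.4 = £16,860.41
TC(1,038) = (33,650/1,038)×107 + (1,038/2)×27.4 = £17,689.34
Cheaper: Q = 275.  Difference = £828.93

£828.93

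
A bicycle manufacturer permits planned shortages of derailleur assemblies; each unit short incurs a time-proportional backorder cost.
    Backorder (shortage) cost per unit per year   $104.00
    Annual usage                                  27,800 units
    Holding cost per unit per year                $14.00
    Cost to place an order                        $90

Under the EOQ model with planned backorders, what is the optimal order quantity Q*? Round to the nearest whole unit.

637 units

Basic EOQ = √(2·27,800·90/14) = 597.853
Backorder adjustment √((H+b)/b) = √((14+104)/104) = 1.0652
Q* = 597.853 × 1.0652 ≈ 636.82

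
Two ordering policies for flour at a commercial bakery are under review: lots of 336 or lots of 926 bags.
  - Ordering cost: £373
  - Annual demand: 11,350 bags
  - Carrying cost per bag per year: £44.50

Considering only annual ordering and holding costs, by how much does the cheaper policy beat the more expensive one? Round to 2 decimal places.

TC(Q) = (D/Q)S + (Q/2)H
TC(336) = (11,350/336)×373 + (336/2)×44.5 = £20,075.85
TC(926) = (11,350/926)×373 + (926/2)×44.5 = £25,175.37
Lots of 336 are cheaper by £5,099.52.

£5,099.52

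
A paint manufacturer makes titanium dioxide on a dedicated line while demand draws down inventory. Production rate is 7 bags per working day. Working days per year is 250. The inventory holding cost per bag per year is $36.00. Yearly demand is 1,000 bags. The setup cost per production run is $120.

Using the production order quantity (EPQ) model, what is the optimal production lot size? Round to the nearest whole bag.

Daily demand d = 1,000/250 = 4.000; p = 7; 1 − d/p = 0.42857
EPQ = √(2DS / (H(1 − d/p)))
    = √(2 × 1,000 × 120 / (36 × 0.42857)) ≈ 124.72

125 bags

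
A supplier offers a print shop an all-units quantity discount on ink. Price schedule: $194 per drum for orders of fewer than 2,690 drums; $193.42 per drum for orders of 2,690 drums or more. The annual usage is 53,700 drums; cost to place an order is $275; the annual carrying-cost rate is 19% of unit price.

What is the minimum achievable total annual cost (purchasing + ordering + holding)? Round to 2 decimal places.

$10,441,572.26

H₁ = 19%×$194 = $36.8600;  H₂ = 19%×$193.42 = $36.7498
EOQ₁ = √(2×53,700×275/36.8600) = 895.14  (< 2,690, feasible at tier 1)
EOQ₂ = √(2×53,700×275/36.7498) = 896.48  (< 2,690 → use Q = 2,690 at tier-2 price)
TC(tier 1 (EOQ₁), Q≈895.1) = $10,450,794.85
TC(tier 2, Q≈2,690.0) = $10,441,572.26
Minimum at tier 2: $10,441,572.26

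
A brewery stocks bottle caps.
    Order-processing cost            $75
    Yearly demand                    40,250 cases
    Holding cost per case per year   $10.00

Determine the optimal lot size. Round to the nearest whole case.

777 cases

2DS/H = 2·40,250·75/10 = 603,750.00
EOQ = √603,750.00 ≈ 777.01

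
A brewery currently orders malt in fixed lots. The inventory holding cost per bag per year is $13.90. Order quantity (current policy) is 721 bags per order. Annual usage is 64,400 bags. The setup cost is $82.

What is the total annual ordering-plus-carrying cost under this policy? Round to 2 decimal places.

Orders/yr = 64,400/721 = 89.320; ordering cost = 89.320 × $82 = $7,324.27
Average inventory = 721/2 = 360.5; holding cost = 360.5 × $13.9 = $5,010.95
Total = $7,324.27 + $5,010.95 = $12,335.22

$12,335.22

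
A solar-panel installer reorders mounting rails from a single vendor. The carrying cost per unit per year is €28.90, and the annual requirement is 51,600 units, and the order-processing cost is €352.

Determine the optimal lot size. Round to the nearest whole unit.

1,121 units

EOQ = √(2DS/H) = √(2 × 51,600 × 352 / 28.9)
    = √(1,256,968.86) ≈ 1,121.15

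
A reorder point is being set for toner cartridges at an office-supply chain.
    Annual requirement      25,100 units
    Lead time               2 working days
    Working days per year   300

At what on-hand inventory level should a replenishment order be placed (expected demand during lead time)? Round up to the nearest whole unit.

Daily demand d = 25,100 / 300 = 83.667 units/day
Demand during lead time = 83.667 × 2 = 167.33
Reorder point = 167.33 → round up

168 units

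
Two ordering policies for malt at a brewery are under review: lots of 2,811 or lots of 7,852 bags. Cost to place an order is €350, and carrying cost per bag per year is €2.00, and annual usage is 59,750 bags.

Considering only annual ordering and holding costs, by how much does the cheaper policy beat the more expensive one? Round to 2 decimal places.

TC(Q) = (D/Q)S + (Q/2)H
TC(2,811) = (59,750/2,811)×350 + (2,811/2)×2 = €10,250.52
TC(7,852) = (59,750/7,852)×350 + (7,852/2)×2 = €10,515.33
|ΔTC| = |€10,250.52 − €10,515.33| = €264.81

€264.81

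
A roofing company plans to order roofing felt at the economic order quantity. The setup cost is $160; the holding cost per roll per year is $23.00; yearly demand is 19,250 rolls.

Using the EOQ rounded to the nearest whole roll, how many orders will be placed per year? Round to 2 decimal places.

37.16 orders per year

EOQ = √(2DS/H) = √(2 × 19,250 × 160 / 23)
    = √(267,826.09) ≈ 517.52 → Q = 518
N = D/Q = 19,250/518 ≈ 37.162 orders/yr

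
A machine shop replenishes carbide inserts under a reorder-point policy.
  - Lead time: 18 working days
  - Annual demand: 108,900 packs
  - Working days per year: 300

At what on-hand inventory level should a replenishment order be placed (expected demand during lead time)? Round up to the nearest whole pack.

6,534 packs

Daily demand d = 108,900 / 300 = 363.000 packs/day
Demand during lead time = 363.000 × 18 = 6,534.00
Reorder point = 6,534.00 → round up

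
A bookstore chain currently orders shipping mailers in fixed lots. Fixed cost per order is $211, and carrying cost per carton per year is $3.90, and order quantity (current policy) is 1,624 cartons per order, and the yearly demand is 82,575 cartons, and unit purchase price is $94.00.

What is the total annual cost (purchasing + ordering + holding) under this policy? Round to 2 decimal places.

Ordering: D/Q × S = 82,575/1,624 × $211 = $10,728.65
Holding:  Q/2 × H = 1,624/2 × $3.9 = $3,166.80
Purchase cost = D·C = 82,575 × 94 = $7,762,050.00
Total = $10,728.65 + $3,166.80 + $7,762,050.00 = $7,775,945.45

$7,775,945.45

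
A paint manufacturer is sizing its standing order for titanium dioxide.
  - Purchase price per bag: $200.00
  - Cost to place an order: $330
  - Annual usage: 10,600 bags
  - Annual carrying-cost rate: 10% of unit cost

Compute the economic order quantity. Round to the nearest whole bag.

H = i·C = 0.1 × $200 = $20.0000 per bag-year
2DS/H = 2·10,600·330/20 = 349,800.00
EOQ = √349,800.00 ≈ 591.44

591 bags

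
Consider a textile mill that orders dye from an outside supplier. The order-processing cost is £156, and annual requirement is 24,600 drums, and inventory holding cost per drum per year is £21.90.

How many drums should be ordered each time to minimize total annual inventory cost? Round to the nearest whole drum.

Optimal lot size Q* = (2 × 24,600 × £156 / £21.9)^½ ≈ 592.00

592 drums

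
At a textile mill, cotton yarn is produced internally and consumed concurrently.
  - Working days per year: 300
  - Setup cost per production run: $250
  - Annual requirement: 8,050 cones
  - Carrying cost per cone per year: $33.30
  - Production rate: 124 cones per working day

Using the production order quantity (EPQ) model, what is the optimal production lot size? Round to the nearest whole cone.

393 cones

d = 8,050/300 = 26.8333 cones/day;  effective holding cost H(1 − d/p) = 33.3·(1 − 26.8333/124) = 26.09395
Q* = √(2DS / H_eff) = √(2·8,050·250 / 26.09395) ≈ 392.75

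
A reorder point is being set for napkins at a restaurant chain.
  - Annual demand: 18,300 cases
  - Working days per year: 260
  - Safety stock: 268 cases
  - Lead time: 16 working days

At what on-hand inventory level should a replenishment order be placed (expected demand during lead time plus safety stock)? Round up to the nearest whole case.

1,395 cases

Daily demand d = 18,300 / 260 = 70.385 cases/day
Demand during lead time = 70.385 × 16 = 1,126.15
Reorder point = 1,126.15 + 268 = 1,394.15 → round up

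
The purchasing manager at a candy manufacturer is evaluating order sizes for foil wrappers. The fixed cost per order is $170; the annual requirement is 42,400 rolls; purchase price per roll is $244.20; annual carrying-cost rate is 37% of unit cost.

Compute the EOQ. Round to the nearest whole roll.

399 rolls

H = i·C = 0.37 × $244.2 = $90.3540 per roll-year
EOQ = √(2DS/H) = √(2 × 42,400 × 170 / 90.354)
    = √(159,550.21) ≈ 399.44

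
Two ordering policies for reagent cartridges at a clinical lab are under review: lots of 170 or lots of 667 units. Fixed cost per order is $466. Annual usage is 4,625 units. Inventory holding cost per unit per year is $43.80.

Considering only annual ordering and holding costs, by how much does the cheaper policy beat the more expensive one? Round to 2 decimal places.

For each Q, cost = (D/Q)·S + (Q/2)·H.
TC(170) = (4,625/170)×466 + (170/2)×43.8 = $16,400.94
TC(667) = (4,625/667)×466 + (667/2)×43.8 = $17,838.56
|ΔTC| = |$16,400.94 − $17,838.56| = $1,437.62

$1,437.62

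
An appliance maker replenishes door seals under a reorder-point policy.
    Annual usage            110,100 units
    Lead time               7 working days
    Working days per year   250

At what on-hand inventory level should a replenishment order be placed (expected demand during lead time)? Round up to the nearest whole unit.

3,083 units

Daily demand d = 110,100 / 250 = 440.400 units/day
Demand during lead time = 440.400 × 7 = 3,082.80
Reorder point = 3,082.80 → round up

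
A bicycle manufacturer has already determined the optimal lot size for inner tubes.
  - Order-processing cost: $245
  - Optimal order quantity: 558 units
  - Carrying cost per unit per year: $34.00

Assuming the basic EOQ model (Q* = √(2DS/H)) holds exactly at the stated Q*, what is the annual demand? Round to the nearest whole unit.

21,605 units per year

Since Q* = (2DS/H)^½, squaring gives Q*²·H = 2DS.
D = Q²H / (2S) = 558² × 34 / (2 × 245) = 21,604.85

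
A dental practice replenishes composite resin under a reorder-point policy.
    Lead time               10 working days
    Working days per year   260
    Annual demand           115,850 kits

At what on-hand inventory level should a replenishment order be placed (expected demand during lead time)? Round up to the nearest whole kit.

Daily demand d = 115,850 / 260 = 445.577 kits/day
Demand during lead time = 445.577 × 10 = 4,455.77
Reorder point = 4,455.77 → round up

4,456 kits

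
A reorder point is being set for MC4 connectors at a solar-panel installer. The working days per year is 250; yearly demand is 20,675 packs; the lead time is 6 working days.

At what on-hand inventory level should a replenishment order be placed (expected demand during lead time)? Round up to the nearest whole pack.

497 packs

Daily demand d = 20,675 / 250 = 82.700 packs/day
Demand during lead time = 82.700 × 6 = 496.20
Reorder point = 496.20 → round up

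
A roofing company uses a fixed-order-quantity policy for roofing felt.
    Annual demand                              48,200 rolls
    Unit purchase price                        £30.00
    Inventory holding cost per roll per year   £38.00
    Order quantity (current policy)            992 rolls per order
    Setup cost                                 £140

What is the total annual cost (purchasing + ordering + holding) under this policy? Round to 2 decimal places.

£1,471,650.42

Orders/yr = 48,200/992 = 48.589; ordering cost = 48.589 × £140 = £6,802.42
Average inventory = 992/2 = 496; holding cost = 496 × £38 = £18,848.00
Purchase cost = D·C = 48,200 × 30 = £1,446,000.00
Total = £6,802.42 + £18,848.00 + £1,446,000.00 = £1,471,650.42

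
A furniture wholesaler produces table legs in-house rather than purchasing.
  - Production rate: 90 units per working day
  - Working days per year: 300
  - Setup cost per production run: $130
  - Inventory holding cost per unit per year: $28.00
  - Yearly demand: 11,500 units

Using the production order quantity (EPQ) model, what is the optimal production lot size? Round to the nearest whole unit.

d = 11,500/300 = 38.3333 units/day;  effective holding cost H(1 − d/p) = 28·(1 − 38.3333/90) = 16.07407
Q* = √(2DS / H_eff) = √(2·11,500·130 / 16.07407) ≈ 431.29

431 units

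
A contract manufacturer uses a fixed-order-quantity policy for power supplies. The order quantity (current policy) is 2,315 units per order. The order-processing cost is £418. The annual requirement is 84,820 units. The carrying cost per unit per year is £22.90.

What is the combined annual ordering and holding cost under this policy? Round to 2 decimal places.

£41,821.98

Annual ordering cost = (D/Q)·S = (84,820/2,315) × 418 = £15,315.23
Annual holding cost  = (Q/2)·H = (2,315/2) × 22.9 = £26,506.75
Total = £15,315.23 + £26,506.75 = £41,821.98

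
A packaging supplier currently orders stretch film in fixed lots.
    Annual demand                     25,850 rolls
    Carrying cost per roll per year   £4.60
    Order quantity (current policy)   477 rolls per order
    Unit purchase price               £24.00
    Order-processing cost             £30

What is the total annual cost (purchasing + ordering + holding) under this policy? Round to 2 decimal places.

£623,122.89

Ordering: D/Q × S = 25,850/477 × £30 = £1,625.79
Holding:  Q/2 × H = 477/2 × £4.6 = £1,097.10
Purchase cost = D·C = 25,850 × 24 = £620,400.00
Total = £1,625.79 + £1,097.10 + £620,400.00 = £623,122.89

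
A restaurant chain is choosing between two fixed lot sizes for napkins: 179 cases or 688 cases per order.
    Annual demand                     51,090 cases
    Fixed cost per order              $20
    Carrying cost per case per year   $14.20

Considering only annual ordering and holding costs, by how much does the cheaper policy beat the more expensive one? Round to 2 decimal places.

For each Q, cost = (D/Q)·S + (Q/2)·H.
TC(179) = (51,090/179)×20 + (179/2)×14.2 = $6,979.28
TC(688) = (51,090/688)×20 + (688/2)×14.2 = $6,369.97
Cheaper: Q = 688.  Difference = $609.31

$609.31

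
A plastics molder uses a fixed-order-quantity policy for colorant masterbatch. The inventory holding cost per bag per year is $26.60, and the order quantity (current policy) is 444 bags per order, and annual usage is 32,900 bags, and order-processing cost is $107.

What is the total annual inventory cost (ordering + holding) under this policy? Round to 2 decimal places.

$13,833.80

Annual ordering cost = (D/Q)·S = (32,900/444) × 107 = $7,928.60
Annual holding cost  = (Q/2)·H = (444/2) × 26.6 = $5,905.20
Total = $7,928.60 + $5,905.20 = $13,833.80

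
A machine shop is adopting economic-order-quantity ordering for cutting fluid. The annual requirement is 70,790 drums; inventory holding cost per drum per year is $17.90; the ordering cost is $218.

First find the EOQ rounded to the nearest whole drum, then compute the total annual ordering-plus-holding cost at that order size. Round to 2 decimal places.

$23,504.75

Q* = √(2·D·S / H) = √(2·70,790·218 / 17.9) = √1,724,270.4 ≈ 1,313.11 → Q = 1,313 drums
Ordering: D/Q × S = 70,790/1,313 × $218 = $11,753.40
Holding:  Q/2 × H = 1,313/2 × $17.9 = $11,751.35
Total = $11,753.40 + $11,751.35 = $23,504.75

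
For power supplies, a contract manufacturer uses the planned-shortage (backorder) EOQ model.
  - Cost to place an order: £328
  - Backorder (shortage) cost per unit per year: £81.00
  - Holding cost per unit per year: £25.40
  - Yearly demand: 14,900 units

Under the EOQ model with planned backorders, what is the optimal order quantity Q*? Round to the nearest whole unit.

Basic EOQ = √(2·14,900·328/25.4) = 620.338
Backorder adjustment √((H+b)/b) = √((25.4+81)/81) = 1.1461
Q* = 620.338 × 1.1461 ≈ 710.98

711 units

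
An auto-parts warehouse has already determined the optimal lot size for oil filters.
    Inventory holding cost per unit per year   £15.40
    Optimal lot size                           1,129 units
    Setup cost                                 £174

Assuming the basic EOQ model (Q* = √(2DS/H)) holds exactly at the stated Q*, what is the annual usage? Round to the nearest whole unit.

Since Q* = (2DS/H)^½, squaring gives Q*²·H = 2DS.
D = Q²H / (2S) = 1,129² × 15.4 / (2 × 174) = 56,406.53

56,407 units per year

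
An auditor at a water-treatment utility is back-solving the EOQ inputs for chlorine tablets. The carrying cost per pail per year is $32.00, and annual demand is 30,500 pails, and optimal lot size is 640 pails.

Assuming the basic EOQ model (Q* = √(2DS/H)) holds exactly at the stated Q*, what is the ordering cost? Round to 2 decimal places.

EOQ relation: Q² = 2DS/H, so rearrange for the unknown.
S = Q²H / (2D) = 640² × 32 / (2 × 30,500) = 214.8721

$214.87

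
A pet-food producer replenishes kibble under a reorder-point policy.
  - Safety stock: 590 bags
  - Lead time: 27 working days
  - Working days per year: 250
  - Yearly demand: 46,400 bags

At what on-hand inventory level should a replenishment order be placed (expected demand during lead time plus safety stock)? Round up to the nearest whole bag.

5,602 bags

Daily demand d = 46,400 / 250 = 185.600 bags/day
Demand during lead time = 185.600 × 27 = 5,011.20
Reorder point = 5,011.20 + 590 = 5,601.20 → round up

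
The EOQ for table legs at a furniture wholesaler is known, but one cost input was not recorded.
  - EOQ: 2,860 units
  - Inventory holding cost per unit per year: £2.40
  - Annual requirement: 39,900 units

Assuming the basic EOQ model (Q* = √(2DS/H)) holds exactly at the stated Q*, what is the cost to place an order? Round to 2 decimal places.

From Q* = √(2DS/H) ⇒ Q*² = 2DS/H.
S = Q²H / (2D) = 2,860² × 2.4 / (2 × 39,900) = 246.0030

£246.00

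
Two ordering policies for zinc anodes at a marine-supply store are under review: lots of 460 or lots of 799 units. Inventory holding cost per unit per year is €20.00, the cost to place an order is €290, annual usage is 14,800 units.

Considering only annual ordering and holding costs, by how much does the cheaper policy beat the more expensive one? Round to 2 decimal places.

Annual cost at Q: ordering D·S/Q plus holding Q·H/2.
TC(460) = (14,800/460)×290 + (460/2)×20 = €13,930.43
TC(799) = (14,800/799)×290 + (799/2)×20 = €13,361.71
Lots of 799 are cheaper by €568.72.

€568.72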